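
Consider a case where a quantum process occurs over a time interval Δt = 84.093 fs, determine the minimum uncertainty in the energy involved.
3.914 meV

Using the energy-time uncertainty principle:
ΔEΔt ≥ ℏ/2

The minimum uncertainty in energy is:
ΔE_min = ℏ/(2Δt)
ΔE_min = (1.055e-34 J·s) / (2 × 8.409e-14 s)
ΔE_min = 6.270e-22 J = 3.914 meV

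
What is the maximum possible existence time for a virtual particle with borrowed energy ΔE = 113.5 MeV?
2.900 ys

Using the energy-time uncertainty principle:
ΔEΔt ≥ ℏ/2

For a virtual particle borrowing energy ΔE, the maximum lifetime is:
Δt_max = ℏ/(2ΔE)

Converting energy:
ΔE = 113.5 MeV = 1.818e-11 J

Δt_max = (1.055e-34 J·s) / (2 × 1.818e-11 J)
Δt_max = 2.900e-24 s = 2.900 ys

Virtual particles with higher borrowed energy exist for shorter times.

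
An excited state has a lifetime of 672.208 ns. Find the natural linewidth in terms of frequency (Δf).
118.382 kHz

Using the energy-time uncertainty principle and E = hf:
ΔEΔt ≥ ℏ/2
hΔf·Δt ≥ ℏ/2

The minimum frequency uncertainty is:
Δf = ℏ/(2hτ) = 1/(4πτ)
Δf = 1/(4π × 6.722e-07 s)
Δf = 1.184e+05 Hz = 118.382 kHz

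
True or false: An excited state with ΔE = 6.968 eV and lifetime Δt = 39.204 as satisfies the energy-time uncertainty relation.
No, it violates the uncertainty relation.

Calculate the product ΔEΔt:
ΔE = 6.968 eV = 1.116e-18 J
ΔEΔt = (1.116e-18 J) × (3.920e-17 s)
ΔEΔt = 4.377e-35 J·s

Compare to the minimum allowed value ℏ/2:
ℏ/2 = 5.273e-35 J·s

Since ΔEΔt = 4.377e-35 J·s < 5.273e-35 J·s = ℏ/2,
this violates the uncertainty relation.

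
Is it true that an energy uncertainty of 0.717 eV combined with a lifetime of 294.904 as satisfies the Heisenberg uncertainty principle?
No, it violates the uncertainty relation.

Calculate the product ΔEΔt:
ΔE = 0.717 eV = 1.149e-19 J
ΔEΔt = (1.149e-19 J) × (2.949e-16 s)
ΔEΔt = 3.388e-35 J·s

Compare to the minimum allowed value ℏ/2:
ℏ/2 = 5.273e-35 J·s

Since ΔEΔt = 3.388e-35 J·s < 5.273e-35 J·s = ℏ/2,
this violates the uncertainty relation.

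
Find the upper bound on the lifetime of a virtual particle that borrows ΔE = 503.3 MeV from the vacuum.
6.539 × 10^-25 s

Using the energy-time uncertainty principle:
ΔEΔt ≥ ℏ/2

For a virtual particle borrowing energy ΔE, the maximum lifetime is:
Δt_max = ℏ/(2ΔE)

Converting energy:
ΔE = 503.3 MeV = 8.064e-11 J

Δt_max = (1.055e-34 J·s) / (2 × 8.064e-11 J)
Δt_max = 6.539e-25 s = 6.539 × 10^-25 s

Virtual particles with higher borrowed energy exist for shorter times.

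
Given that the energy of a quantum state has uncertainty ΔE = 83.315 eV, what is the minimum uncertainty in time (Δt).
3.950 as

Using the energy-time uncertainty principle:
ΔEΔt ≥ ℏ/2

The minimum uncertainty in time is:
Δt_min = ℏ/(2ΔE)
Δt_min = (1.055e-34 J·s) / (2 × 1.335e-17 J)
Δt_min = 3.950e-18 s = 3.950 as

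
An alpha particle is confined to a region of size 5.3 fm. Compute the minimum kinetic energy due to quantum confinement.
46.487 keV

Using the uncertainty principle:

1. Position uncertainty: Δx ≈ 5.300e-15 m
2. Minimum momentum uncertainty: Δp = ℏ/(2Δx) = 9.949e-21 kg·m/s
3. Minimum kinetic energy:
   KE = (Δp)²/(2m) = (9.949e-21)²/(2 × 6.645e-27 kg)
   KE = 7.448e-15 J = 46.487 keV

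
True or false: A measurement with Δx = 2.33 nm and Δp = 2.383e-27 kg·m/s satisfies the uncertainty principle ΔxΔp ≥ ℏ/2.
No, it violates the uncertainty principle (impossible measurement).

Calculate the product ΔxΔp:
ΔxΔp = (2.330e-09 m) × (2.383e-27 kg·m/s)
ΔxΔp = 5.552e-36 J·s

Compare to the minimum allowed value ℏ/2:
ℏ/2 = 5.273e-35 J·s

Since ΔxΔp = 5.552e-36 J·s < 5.273e-35 J·s = ℏ/2,
the measurement violates the uncertainty principle.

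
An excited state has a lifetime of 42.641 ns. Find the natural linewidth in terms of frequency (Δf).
1.866 MHz

Using the energy-time uncertainty principle and E = hf:
ΔEΔt ≥ ℏ/2
hΔf·Δt ≥ ℏ/2

The minimum frequency uncertainty is:
Δf = ℏ/(2hτ) = 1/(4πτ)
Δf = 1/(4π × 4.264e-08 s)
Δf = 1.866e+06 Hz = 1.866 MHz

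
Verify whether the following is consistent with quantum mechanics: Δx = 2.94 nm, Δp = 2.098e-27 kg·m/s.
No, it violates the uncertainty principle (impossible measurement).

Calculate the product ΔxΔp:
ΔxΔp = (2.940e-09 m) × (2.098e-27 kg·m/s)
ΔxΔp = 6.168e-36 J·s

Compare to the minimum allowed value ℏ/2:
ℏ/2 = 5.273e-35 J·s

Since ΔxΔp = 6.168e-36 J·s < 5.273e-35 J·s = ℏ/2,
the measurement violates the uncertainty principle.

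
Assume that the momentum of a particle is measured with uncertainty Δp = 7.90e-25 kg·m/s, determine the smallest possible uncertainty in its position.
66.745 pm

Using the Heisenberg uncertainty principle:
ΔxΔp ≥ ℏ/2

The minimum uncertainty in position is:
Δx_min = ℏ/(2Δp)
Δx_min = (1.055e-34 J·s) / (2 × 7.900e-25 kg·m/s)
Δx_min = 6.675e-11 m = 66.745 pm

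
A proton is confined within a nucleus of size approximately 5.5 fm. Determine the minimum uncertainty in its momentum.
9.587 × 10^-21 kg·m/s

Using the Heisenberg uncertainty principle:
ΔxΔp ≥ ℏ/2

With Δx ≈ L = 5.500e-15 m (the confinement size):
Δp_min = ℏ/(2Δx)
Δp_min = (1.055e-34 J·s) / (2 × 5.500e-15 m)
Δp_min = 9.587e-21 kg·m/s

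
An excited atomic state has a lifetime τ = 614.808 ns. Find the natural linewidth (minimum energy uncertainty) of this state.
535.299 peV

Using the energy-time uncertainty principle:
ΔEΔt ≥ ℏ/2

The lifetime τ represents the time uncertainty Δt.
The natural linewidth (minimum energy uncertainty) is:

ΔE = ℏ/(2τ)
ΔE = (1.055e-34 J·s) / (2 × 6.148e-07 s)
ΔE = 8.576e-29 J = 535.299 peV

This natural linewidth limits the precision of spectroscopic measurements.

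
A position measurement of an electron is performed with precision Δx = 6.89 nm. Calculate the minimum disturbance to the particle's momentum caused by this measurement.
7.653 × 10^-27 kg·m/s

The uncertainty principle implies that measuring position disturbs momentum:
ΔxΔp ≥ ℏ/2

When we measure position with precision Δx, we necessarily introduce a momentum uncertainty:
Δp ≥ ℏ/(2Δx)
Δp_min = (1.055e-34 J·s) / (2 × 6.890e-09 m)
Δp_min = 7.653e-27 kg·m/s

The more precisely we measure position, the greater the momentum disturbance.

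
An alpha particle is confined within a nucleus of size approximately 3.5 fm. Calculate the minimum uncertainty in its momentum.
1.507 × 10^-20 kg·m/s

Using the Heisenberg uncertainty principle:
ΔxΔp ≥ ℏ/2

With Δx ≈ L = 3.500e-15 m (the confinement size):
Δp_min = ℏ/(2Δx)
Δp_min = (1.055e-34 J·s) / (2 × 3.500e-15 m)
Δp_min = 1.507e-20 kg·m/s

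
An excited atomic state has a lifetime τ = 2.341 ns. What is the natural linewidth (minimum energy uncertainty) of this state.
140.584 neV

Using the energy-time uncertainty principle:
ΔEΔt ≥ ℏ/2

The lifetime τ represents the time uncertainty Δt.
The natural linewidth (minimum energy uncertainty) is:

ΔE = ℏ/(2τ)
ΔE = (1.055e-34 J·s) / (2 × 2.341e-09 s)
ΔE = 2.252e-26 J = 140.584 neV

This natural linewidth limits the precision of spectroscopic measurements.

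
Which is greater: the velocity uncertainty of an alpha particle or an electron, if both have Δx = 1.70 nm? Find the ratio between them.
The electron has the larger minimum velocity uncertainty, by a ratio of 7294.3.

For both particles, Δp_min = ℏ/(2Δx) = 3.102e-26 kg·m/s (same for both).

The velocity uncertainty is Δv = Δp/m:
- alpha particle: Δv = 3.102e-26 / 6.645e-27 = 4.668e+00 m/s = 4.668 m/s
- electron: Δv = 3.102e-26 / 9.109e-31 = 3.405e+04 m/s = 34.049 km/s

Ratio: 3.405e+04 / 4.668e+00 = 7294.3

The lighter particle has larger velocity uncertainty because Δv ∝ 1/m.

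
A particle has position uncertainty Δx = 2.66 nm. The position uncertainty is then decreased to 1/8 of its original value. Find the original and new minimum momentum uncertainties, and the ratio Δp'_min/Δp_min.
Original Δp_min = 1.982 × 10^-26 kg·m/s; new Δp'_min = 1.586 × 10^-25 kg·m/s; ratio Δp'_min/Δp_min = 8.

From the uncertainty principle ΔxΔp ≥ ℏ/2, the minimum momentum uncertainty is Δp_min = ℏ/(2Δx).

Original (Δx = 2.66 nm = 2.660e-09 m):
Δp_min = (1.055e-34 J·s)/(2 × 2.660e-09 m) = 1.982e-26 kg·m/s

When Δx → (1/8)Δx:
Δp'_min = ℏ/(2 × (1/8)Δx) = 8 × ℏ/(2Δx) = 8 × Δp_min
Δp'_min = 8 × 1.982e-26 kg·m/s = 1.586e-25 kg·m/s

Since Δp_min ∝ 1/Δx, when Δx is decreased to 1/8 of its original value, Δp_min increases to 8 times its original value.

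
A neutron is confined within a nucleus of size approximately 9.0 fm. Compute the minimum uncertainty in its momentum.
5.859 × 10^-21 kg·m/s

Using the Heisenberg uncertainty principle:
ΔxΔp ≥ ℏ/2

With Δx ≈ L = 9.000e-15 m (the confinement size):
Δp_min = ℏ/(2Δx)
Δp_min = (1.055e-34 J·s) / (2 × 9.000e-15 m)
Δp_min = 5.859e-21 kg·m/s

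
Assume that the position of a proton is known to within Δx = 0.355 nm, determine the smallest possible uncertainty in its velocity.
88.801 m/s

Using the Heisenberg uncertainty principle and Δp = mΔv:
ΔxΔp ≥ ℏ/2
Δx(mΔv) ≥ ℏ/2

The minimum uncertainty in velocity is:
Δv_min = ℏ/(2mΔx)
Δv_min = (1.055e-34 J·s) / (2 × 1.673e-27 kg × 3.550e-10 m)
Δv_min = 8.880e+01 m/s = 88.801 m/s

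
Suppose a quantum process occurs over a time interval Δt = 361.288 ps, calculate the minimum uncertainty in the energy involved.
910.924 neV

Using the energy-time uncertainty principle:
ΔEΔt ≥ ℏ/2

The minimum uncertainty in energy is:
ΔE_min = ℏ/(2Δt)
ΔE_min = (1.055e-34 J·s) / (2 × 3.613e-10 s)
ΔE_min = 1.459e-25 J = 910.924 neV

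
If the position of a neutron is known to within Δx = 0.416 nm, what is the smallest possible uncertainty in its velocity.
75.676 m/s

Using the Heisenberg uncertainty principle and Δp = mΔv:
ΔxΔp ≥ ℏ/2
Δx(mΔv) ≥ ℏ/2

The minimum uncertainty in velocity is:
Δv_min = ℏ/(2mΔx)
Δv_min = (1.055e-34 J·s) / (2 × 1.675e-27 kg × 4.160e-10 m)
Δv_min = 7.568e+01 m/s = 75.676 m/s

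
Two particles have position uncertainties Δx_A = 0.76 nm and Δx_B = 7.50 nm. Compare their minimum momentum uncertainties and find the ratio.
Particle A has the larger minimum momentum uncertainty, by a factor of 9.87.

For each particle, the minimum momentum uncertainty is Δp_min = ℏ/(2Δx):

Particle A: Δp_A = ℏ/(2×7.600e-10 m) = 6.938e-26 kg·m/s
Particle B: Δp_B = ℏ/(2×7.500e-09 m) = 7.030e-27 kg·m/s

Ratio: Δp_A/Δp_B = 9.87

Since Δp_min ∝ 1/Δx, the particle with smaller position uncertainty (A) has larger momentum uncertainty.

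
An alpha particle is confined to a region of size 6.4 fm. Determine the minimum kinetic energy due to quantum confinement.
31.880 keV

Using the uncertainty principle:

1. Position uncertainty: Δx ≈ 6.400e-15 m
2. Minimum momentum uncertainty: Δp = ℏ/(2Δx) = 8.239e-21 kg·m/s
3. Minimum kinetic energy:
   KE = (Δp)²/(2m) = (8.239e-21)²/(2 × 6.645e-27 kg)
   KE = 5.108e-15 J = 31.880 keV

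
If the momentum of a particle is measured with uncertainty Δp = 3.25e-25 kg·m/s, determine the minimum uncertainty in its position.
162.242 pm

Using the Heisenberg uncertainty principle:
ΔxΔp ≥ ℏ/2

The minimum uncertainty in position is:
Δx_min = ℏ/(2Δp)
Δx_min = (1.055e-34 J·s) / (2 × 3.250e-25 kg·m/s)
Δx_min = 1.622e-10 m = 162.242 pm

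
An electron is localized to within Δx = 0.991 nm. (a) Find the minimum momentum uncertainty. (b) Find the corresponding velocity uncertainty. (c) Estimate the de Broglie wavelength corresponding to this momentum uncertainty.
(a) Δp_min = 5.321 × 10^-26 kg·m/s
(b) Δv_min = 58.410 km/s
(c) λ_dB = 12.453 nm

Step-by-step:

(a) From the uncertainty principle:
Δp_min = ℏ/(2Δx) = (1.055e-34 J·s)/(2 × 9.910e-10 m) = 5.321e-26 kg·m/s

(b) The velocity uncertainty:
Δv = Δp/m = (5.321e-26 kg·m/s)/(9.109e-31 kg) = 5.841e+04 m/s = 58.410 km/s

(c) The de Broglie wavelength for this momentum:
λ = h/p = (6.626e-34 J·s)/(5.321e-26 kg·m/s) = 1.245e-08 m = 12.453 nm

Note: The de Broglie wavelength is comparable to the localization size, as expected from wave-particle duality.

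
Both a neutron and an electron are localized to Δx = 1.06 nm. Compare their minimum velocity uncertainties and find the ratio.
The electron has the larger minimum velocity uncertainty, by a ratio of 1838.7.

For both particles, Δp_min = ℏ/(2Δx) = 4.974e-26 kg·m/s (same for both).

The velocity uncertainty is Δv = Δp/m:
- neutron: Δv = 4.974e-26 / 1.675e-27 = 2.970e+01 m/s = 29.699 m/s
- electron: Δv = 4.974e-26 / 9.109e-31 = 5.461e+04 m/s = 54.607 km/s

Ratio: 5.461e+04 / 2.970e+01 = 1838.7

The lighter particle has larger velocity uncertainty because Δv ∝ 1/m.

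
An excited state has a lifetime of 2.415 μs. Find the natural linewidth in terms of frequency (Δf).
32.951 kHz

Using the energy-time uncertainty principle and E = hf:
ΔEΔt ≥ ℏ/2
hΔf·Δt ≥ ℏ/2

The minimum frequency uncertainty is:
Δf = ℏ/(2hτ) = 1/(4πτ)
Δf = 1/(4π × 2.415e-06 s)
Δf = 3.295e+04 Hz = 32.951 kHz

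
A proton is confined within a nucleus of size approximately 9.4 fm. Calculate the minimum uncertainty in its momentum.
5.609 × 10^-21 kg·m/s

Using the Heisenberg uncertainty principle:
ΔxΔp ≥ ℏ/2

With Δx ≈ L = 9.400e-15 m (the confinement size):
Δp_min = ℏ/(2Δx)
Δp_min = (1.055e-34 J·s) / (2 × 9.400e-15 m)
Δp_min = 5.609e-21 kg·m/s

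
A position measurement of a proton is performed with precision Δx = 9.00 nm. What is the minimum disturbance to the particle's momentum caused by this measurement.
5.859 × 10^-27 kg·m/s

The uncertainty principle implies that measuring position disturbs momentum:
ΔxΔp ≥ ℏ/2

When we measure position with precision Δx, we necessarily introduce a momentum uncertainty:
Δp ≥ ℏ/(2Δx)
Δp_min = (1.055e-34 J·s) / (2 × 9.000e-09 m)
Δp_min = 5.859e-27 kg·m/s

The more precisely we measure position, the greater the momentum disturbance.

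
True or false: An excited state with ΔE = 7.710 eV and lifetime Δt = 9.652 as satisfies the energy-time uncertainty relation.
No, it violates the uncertainty relation.

Calculate the product ΔEΔt:
ΔE = 7.710 eV = 1.235e-18 J
ΔEΔt = (1.235e-18 J) × (9.652e-18 s)
ΔEΔt = 1.192e-35 J·s

Compare to the minimum allowed value ℏ/2:
ℏ/2 = 5.273e-35 J·s

Since ΔEΔt = 1.192e-35 J·s < 5.273e-35 J·s = ℏ/2,
this violates the uncertainty relation.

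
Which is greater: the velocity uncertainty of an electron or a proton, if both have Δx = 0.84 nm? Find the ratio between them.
The electron has the larger minimum velocity uncertainty, by a ratio of 1836.2.

For both particles, Δp_min = ℏ/(2Δx) = 6.277e-26 kg·m/s (same for both).

The velocity uncertainty is Δv = Δp/m:
- electron: Δv = 6.277e-26 / 9.109e-31 = 6.891e+04 m/s = 68.909 km/s
- proton: Δv = 6.277e-26 / 1.673e-27 = 3.753e+01 m/s = 37.529 m/s

Ratio: 6.891e+04 / 3.753e+01 = 1836.2

The lighter particle has larger velocity uncertainty because Δv ∝ 1/m.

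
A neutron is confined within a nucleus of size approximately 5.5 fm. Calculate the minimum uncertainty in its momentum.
9.587 × 10^-21 kg·m/s

Using the Heisenberg uncertainty principle:
ΔxΔp ≥ ℏ/2

With Δx ≈ L = 5.500e-15 m (the confinement size):
Δp_min = ℏ/(2Δx)
Δp_min = (1.055e-34 J·s) / (2 × 5.500e-15 m)
Δp_min = 9.587e-21 kg·m/s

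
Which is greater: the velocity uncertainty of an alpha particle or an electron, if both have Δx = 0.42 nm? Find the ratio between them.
The electron has the larger minimum velocity uncertainty, by a ratio of 7294.3.

For both particles, Δp_min = ℏ/(2Δx) = 1.255e-25 kg·m/s (same for both).

The velocity uncertainty is Δv = Δp/m:
- alpha particle: Δv = 1.255e-25 / 6.645e-27 = 1.889e+01 m/s = 18.894 m/s
- electron: Δv = 1.255e-25 / 9.109e-31 = 1.378e+05 m/s = 137.819 km/s

Ratio: 1.378e+05 / 1.889e+01 = 7294.3

The lighter particle has larger velocity uncertainty because Δv ∝ 1/m.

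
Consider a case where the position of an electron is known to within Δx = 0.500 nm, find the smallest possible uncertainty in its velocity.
115.768 km/s

Using the Heisenberg uncertainty principle and Δp = mΔv:
ΔxΔp ≥ ℏ/2
Δx(mΔv) ≥ ℏ/2

The minimum uncertainty in velocity is:
Δv_min = ℏ/(2mΔx)
Δv_min = (1.055e-34 J·s) / (2 × 9.109e-31 kg × 5.000e-10 m)
Δv_min = 1.158e+05 m/s = 115.768 km/s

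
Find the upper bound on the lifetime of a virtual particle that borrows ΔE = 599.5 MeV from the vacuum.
5.490 × 10^-25 s

Using the energy-time uncertainty principle:
ΔEΔt ≥ ℏ/2

For a virtual particle borrowing energy ΔE, the maximum lifetime is:
Δt_max = ℏ/(2ΔE)

Converting energy:
ΔE = 599.5 MeV = 9.605e-11 J

Δt_max = (1.055e-34 J·s) / (2 × 9.605e-11 J)
Δt_max = 5.490e-25 s = 5.490 × 10^-25 s

Virtual particles with higher borrowed energy exist for shorter times.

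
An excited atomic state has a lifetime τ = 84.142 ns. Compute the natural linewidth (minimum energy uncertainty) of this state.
3.911 neV

Using the energy-time uncertainty principle:
ΔEΔt ≥ ℏ/2

The lifetime τ represents the time uncertainty Δt.
The natural linewidth (minimum energy uncertainty) is:

ΔE = ℏ/(2τ)
ΔE = (1.055e-34 J·s) / (2 × 8.414e-08 s)
ΔE = 6.267e-28 J = 3.911 neV

This natural linewidth limits the precision of spectroscopic measurements.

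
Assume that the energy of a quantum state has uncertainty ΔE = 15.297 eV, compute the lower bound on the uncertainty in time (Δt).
21.514 as

Using the energy-time uncertainty principle:
ΔEΔt ≥ ℏ/2

The minimum uncertainty in time is:
Δt_min = ℏ/(2ΔE)
Δt_min = (1.055e-34 J·s) / (2 × 2.451e-18 J)
Δt_min = 2.151e-17 s = 21.514 as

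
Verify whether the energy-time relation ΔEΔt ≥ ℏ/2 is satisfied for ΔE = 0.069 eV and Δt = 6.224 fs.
Yes, it satisfies the uncertainty relation.

Calculate the product ΔEΔt:
ΔE = 0.069 eV = 1.106e-20 J
ΔEΔt = (1.106e-20 J) × (6.224e-15 s)
ΔEΔt = 6.881e-35 J·s

Compare to the minimum allowed value ℏ/2:
ℏ/2 = 5.273e-35 J·s

Since ΔEΔt = 6.881e-35 J·s ≥ 5.273e-35 J·s = ℏ/2,
this satisfies the uncertainty relation.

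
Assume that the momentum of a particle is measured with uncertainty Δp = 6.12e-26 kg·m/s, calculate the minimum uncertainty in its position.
861.578 pm

Using the Heisenberg uncertainty principle:
ΔxΔp ≥ ℏ/2

The minimum uncertainty in position is:
Δx_min = ℏ/(2Δp)
Δx_min = (1.055e-34 J·s) / (2 × 6.120e-26 kg·m/s)
Δx_min = 8.616e-10 m = 861.578 pm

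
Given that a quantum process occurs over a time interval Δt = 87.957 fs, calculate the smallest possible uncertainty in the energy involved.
3.742 meV

Using the energy-time uncertainty principle:
ΔEΔt ≥ ℏ/2

The minimum uncertainty in energy is:
ΔE_min = ℏ/(2Δt)
ΔE_min = (1.055e-34 J·s) / (2 × 8.796e-14 s)
ΔE_min = 5.995e-22 J = 3.742 meV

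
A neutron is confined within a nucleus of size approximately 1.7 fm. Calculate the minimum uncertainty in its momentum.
3.102 × 10^-20 kg·m/s

Using the Heisenberg uncertainty principle:
ΔxΔp ≥ ℏ/2

With Δx ≈ L = 1.700e-15 m (the confinement size):
Δp_min = ℏ/(2Δx)
Δp_min = (1.055e-34 J·s) / (2 × 1.700e-15 m)
Δp_min = 3.102e-20 kg·m/s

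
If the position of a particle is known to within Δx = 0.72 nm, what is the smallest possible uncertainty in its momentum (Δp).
7.323 × 10^-26 kg·m/s

Using the Heisenberg uncertainty principle:
ΔxΔp ≥ ℏ/2

The minimum uncertainty in momentum is:
Δp_min = ℏ/(2Δx)
Δp_min = (1.055e-34 J·s) / (2 × 7.200e-10 m)
Δp_min = 7.323e-26 kg·m/s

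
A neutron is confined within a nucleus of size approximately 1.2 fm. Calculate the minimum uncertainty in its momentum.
4.394 × 10^-20 kg·m/s

Using the Heisenberg uncertainty principle:
ΔxΔp ≥ ℏ/2

With Δx ≈ L = 1.200e-15 m (the confinement size):
Δp_min = ℏ/(2Δx)
Δp_min = (1.055e-34 J·s) / (2 × 1.200e-15 m)
Δp_min = 4.394e-20 kg·m/s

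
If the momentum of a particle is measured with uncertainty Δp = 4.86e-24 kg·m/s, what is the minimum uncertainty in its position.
10.850 pm

Using the Heisenberg uncertainty principle:
ΔxΔp ≥ ℏ/2

The minimum uncertainty in position is:
Δx_min = ℏ/(2Δp)
Δx_min = (1.055e-34 J·s) / (2 × 4.860e-24 kg·m/s)
Δx_min = 1.085e-11 m = 10.850 pm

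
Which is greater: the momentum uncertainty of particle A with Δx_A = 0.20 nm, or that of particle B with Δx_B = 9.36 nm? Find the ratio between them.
Particle A has the larger minimum momentum uncertainty, by a factor of 46.80.

For each particle, the minimum momentum uncertainty is Δp_min = ℏ/(2Δx):

Particle A: Δp_A = ℏ/(2×2.000e-10 m) = 2.636e-25 kg·m/s
Particle B: Δp_B = ℏ/(2×9.360e-09 m) = 5.633e-27 kg·m/s

Ratio: Δp_A/Δp_B = 46.80

Since Δp_min ∝ 1/Δx, the particle with smaller position uncertainty (A) has larger momentum uncertainty.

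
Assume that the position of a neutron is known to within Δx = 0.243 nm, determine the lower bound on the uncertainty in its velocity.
129.552 m/s

Using the Heisenberg uncertainty principle and Δp = mΔv:
ΔxΔp ≥ ℏ/2
Δx(mΔv) ≥ ℏ/2

The minimum uncertainty in velocity is:
Δv_min = ℏ/(2mΔx)
Δv_min = (1.055e-34 J·s) / (2 × 1.675e-27 kg × 2.430e-10 m)
Δv_min = 1.296e+02 m/s = 129.552 m/s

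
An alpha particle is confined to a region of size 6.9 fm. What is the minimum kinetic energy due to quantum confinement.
27.427 keV

Using the uncertainty principle:

1. Position uncertainty: Δx ≈ 6.900e-15 m
2. Minimum momentum uncertainty: Δp = ℏ/(2Δx) = 7.642e-21 kg·m/s
3. Minimum kinetic energy:
   KE = (Δp)²/(2m) = (7.642e-21)²/(2 × 6.645e-27 kg)
   KE = 4.394e-15 J = 27.427 keV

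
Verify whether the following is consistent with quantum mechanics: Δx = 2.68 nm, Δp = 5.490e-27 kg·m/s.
No, it violates the uncertainty principle (impossible measurement).

Calculate the product ΔxΔp:
ΔxΔp = (2.680e-09 m) × (5.490e-27 kg·m/s)
ΔxΔp = 1.471e-35 J·s

Compare to the minimum allowed value ℏ/2:
ℏ/2 = 5.273e-35 J·s

Since ΔxΔp = 1.471e-35 J·s < 5.273e-35 J·s = ℏ/2,
the measurement violates the uncertainty principle.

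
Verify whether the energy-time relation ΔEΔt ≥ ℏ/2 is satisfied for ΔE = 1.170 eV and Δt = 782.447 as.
Yes, it satisfies the uncertainty relation.

Calculate the product ΔEΔt:
ΔE = 1.170 eV = 1.875e-19 J
ΔEΔt = (1.875e-19 J) × (7.824e-16 s)
ΔEΔt = 1.467e-34 J·s

Compare to the minimum allowed value ℏ/2:
ℏ/2 = 5.273e-35 J·s

Since ΔEΔt = 1.467e-34 J·s ≥ 5.273e-35 J·s = ℏ/2,
this satisfies the uncertainty relation.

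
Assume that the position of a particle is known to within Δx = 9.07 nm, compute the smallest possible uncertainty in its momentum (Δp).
5.814 × 10^-27 kg·m/s

Using the Heisenberg uncertainty principle:
ΔxΔp ≥ ℏ/2

The minimum uncertainty in momentum is:
Δp_min = ℏ/(2Δx)
Δp_min = (1.055e-34 J·s) / (2 × 9.070e-09 m)
Δp_min = 5.814e-27 kg·m/s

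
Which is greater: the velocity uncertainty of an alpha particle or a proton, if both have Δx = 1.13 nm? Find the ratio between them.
The proton has the larger minimum velocity uncertainty, by a ratio of 4.0.

For both particles, Δp_min = ℏ/(2Δx) = 4.666e-26 kg·m/s (same for both).

The velocity uncertainty is Δv = Δp/m:
- alpha particle: Δv = 4.666e-26 / 6.645e-27 = 7.023e+00 m/s = 7.023 m/s
- proton: Δv = 4.666e-26 / 1.673e-27 = 2.790e+01 m/s = 27.898 m/s

Ratio: 2.790e+01 / 7.023e+00 = 4.0

The lighter particle has larger velocity uncertainty because Δv ∝ 1/m.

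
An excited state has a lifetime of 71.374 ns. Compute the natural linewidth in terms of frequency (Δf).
1.115 MHz

Using the energy-time uncertainty principle and E = hf:
ΔEΔt ≥ ℏ/2
hΔf·Δt ≥ ℏ/2

The minimum frequency uncertainty is:
Δf = ℏ/(2hτ) = 1/(4πτ)
Δf = 1/(4π × 7.137e-08 s)
Δf = 1.115e+06 Hz = 1.115 MHz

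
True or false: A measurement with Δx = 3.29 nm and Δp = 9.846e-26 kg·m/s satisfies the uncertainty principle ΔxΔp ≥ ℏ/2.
Yes, it satisfies the uncertainty principle.

Calculate the product ΔxΔp:
ΔxΔp = (3.290e-09 m) × (9.846e-26 kg·m/s)
ΔxΔp = 3.239e-34 J·s

Compare to the minimum allowed value ℏ/2:
ℏ/2 = 5.273e-35 J·s

Since ΔxΔp = 3.239e-34 J·s ≥ 5.273e-35 J·s = ℏ/2,
the measurement satisfies the uncertainty principle.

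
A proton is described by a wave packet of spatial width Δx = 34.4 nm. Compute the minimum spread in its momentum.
1.533 × 10^-27 kg·m/s

For a wave packet, the spatial width Δx and momentum spread Δp are related by the uncertainty principle:
ΔxΔp ≥ ℏ/2

The minimum momentum spread is:
Δp_min = ℏ/(2Δx)
Δp_min = (1.055e-34 J·s) / (2 × 3.440e-08 m)
Δp_min = 1.533e-27 kg·m/s

A wave packet cannot have both a well-defined position and well-defined momentum.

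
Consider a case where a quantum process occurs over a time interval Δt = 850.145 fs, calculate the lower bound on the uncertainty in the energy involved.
387.117 μeV

Using the energy-time uncertainty principle:
ΔEΔt ≥ ℏ/2

The minimum uncertainty in energy is:
ΔE_min = ℏ/(2Δt)
ΔE_min = (1.055e-34 J·s) / (2 × 8.501e-13 s)
ΔE_min = 6.202e-23 J = 387.117 μeV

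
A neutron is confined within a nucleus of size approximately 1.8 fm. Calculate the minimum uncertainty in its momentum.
2.929 × 10^-20 kg·m/s

Using the Heisenberg uncertainty principle:
ΔxΔp ≥ ℏ/2

With Δx ≈ L = 1.800e-15 m (the confinement size):
Δp_min = ℏ/(2Δx)
Δp_min = (1.055e-34 J·s) / (2 × 1.800e-15 m)
Δp_min = 2.929e-20 kg·m/s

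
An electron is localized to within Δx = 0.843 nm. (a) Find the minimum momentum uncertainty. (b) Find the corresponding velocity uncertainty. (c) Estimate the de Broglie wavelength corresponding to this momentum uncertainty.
(a) Δp_min = 6.255 × 10^-26 kg·m/s
(b) Δv_min = 68.664 km/s
(c) λ_dB = 10.593 nm

Step-by-step:

(a) From the uncertainty principle:
Δp_min = ℏ/(2Δx) = (1.055e-34 J·s)/(2 × 8.430e-10 m) = 6.255e-26 kg·m/s

(b) The velocity uncertainty:
Δv = Δp/m = (6.255e-26 kg·m/s)/(9.109e-31 kg) = 6.866e+04 m/s = 68.664 km/s

(c) The de Broglie wavelength for this momentum:
λ = h/p = (6.626e-34 J·s)/(6.255e-26 kg·m/s) = 1.059e-08 m = 10.593 nm

Note: The de Broglie wavelength is comparable to the localization size, as expected from wave-particle duality.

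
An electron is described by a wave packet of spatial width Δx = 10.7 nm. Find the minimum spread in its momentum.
4.928 × 10^-27 kg·m/s

For a wave packet, the spatial width Δx and momentum spread Δp are related by the uncertainty principle:
ΔxΔp ≥ ℏ/2

The minimum momentum spread is:
Δp_min = ℏ/(2Δx)
Δp_min = (1.055e-34 J·s) / (2 × 1.070e-08 m)
Δp_min = 4.928e-27 kg·m/s

A wave packet cannot have both a well-defined position and well-defined momentum.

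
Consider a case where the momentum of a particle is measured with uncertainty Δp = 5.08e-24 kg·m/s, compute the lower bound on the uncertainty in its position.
10.380 pm

Using the Heisenberg uncertainty principle:
ΔxΔp ≥ ℏ/2

The minimum uncertainty in position is:
Δx_min = ℏ/(2Δp)
Δx_min = (1.055e-34 J·s) / (2 × 5.080e-24 kg·m/s)
Δx_min = 1.038e-11 m = 10.380 pm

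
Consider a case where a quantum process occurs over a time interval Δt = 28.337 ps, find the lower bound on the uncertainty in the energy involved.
11.614 μeV

Using the energy-time uncertainty principle:
ΔEΔt ≥ ℏ/2

The minimum uncertainty in energy is:
ΔE_min = ℏ/(2Δt)
ΔE_min = (1.055e-34 J·s) / (2 × 2.834e-11 s)
ΔE_min = 1.861e-24 J = 11.614 μeV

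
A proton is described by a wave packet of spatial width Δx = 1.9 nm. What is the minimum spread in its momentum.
2.775 × 10^-26 kg·m/s

For a wave packet, the spatial width Δx and momentum spread Δp are related by the uncertainty principle:
ΔxΔp ≥ ℏ/2

The minimum momentum spread is:
Δp_min = ℏ/(2Δx)
Δp_min = (1.055e-34 J·s) / (2 × 1.900e-09 m)
Δp_min = 2.775e-26 kg·m/s

A wave packet cannot have both a well-defined position and well-defined momentum.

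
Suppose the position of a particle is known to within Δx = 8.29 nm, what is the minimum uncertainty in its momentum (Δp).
6.361 × 10^-27 kg·m/s

Using the Heisenberg uncertainty principle:
ΔxΔp ≥ ℏ/2

The minimum uncertainty in momentum is:
Δp_min = ℏ/(2Δx)
Δp_min = (1.055e-34 J·s) / (2 × 8.290e-09 m)
Δp_min = 6.361e-27 kg·m/s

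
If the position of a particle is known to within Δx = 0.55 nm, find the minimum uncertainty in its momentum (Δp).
9.587 × 10^-26 kg·m/s

Using the Heisenberg uncertainty principle:
ΔxΔp ≥ ℏ/2

The minimum uncertainty in momentum is:
Δp_min = ℏ/(2Δx)
Δp_min = (1.055e-34 J·s) / (2 × 5.500e-10 m)
Δp_min = 9.587e-26 kg·m/s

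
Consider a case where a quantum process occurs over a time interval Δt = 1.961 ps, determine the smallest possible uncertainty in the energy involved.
167.826 μeV

Using the energy-time uncertainty principle:
ΔEΔt ≥ ℏ/2

The minimum uncertainty in energy is:
ΔE_min = ℏ/(2Δt)
ΔE_min = (1.055e-34 J·s) / (2 × 1.961e-12 s)
ΔE_min = 2.689e-23 J = 167.826 μeV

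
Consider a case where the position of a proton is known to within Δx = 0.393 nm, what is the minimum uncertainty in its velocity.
80.215 m/s

Using the Heisenberg uncertainty principle and Δp = mΔv:
ΔxΔp ≥ ℏ/2
Δx(mΔv) ≥ ℏ/2

The minimum uncertainty in velocity is:
Δv_min = ℏ/(2mΔx)
Δv_min = (1.055e-34 J·s) / (2 × 1.673e-27 kg × 3.930e-10 m)
Δv_min = 8.022e+01 m/s = 80.215 m/s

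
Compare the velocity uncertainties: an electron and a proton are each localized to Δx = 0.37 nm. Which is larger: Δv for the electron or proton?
The electron has the larger minimum velocity uncertainty, by a ratio of 1836.2.

For both particles, Δp_min = ℏ/(2Δx) = 1.425e-25 kg·m/s (same for both).

The velocity uncertainty is Δv = Δp/m:
- electron: Δv = 1.425e-25 / 9.109e-31 = 1.564e+05 m/s = 156.443 km/s
- proton: Δv = 1.425e-25 / 1.673e-27 = 8.520e+01 m/s = 85.201 m/s

Ratio: 1.564e+05 / 8.520e+01 = 1836.2

The lighter particle has larger velocity uncertainty because Δv ∝ 1/m.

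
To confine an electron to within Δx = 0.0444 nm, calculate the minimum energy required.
4.832 eV

Localizing a particle requires giving it sufficient momentum uncertainty:

1. From uncertainty principle: Δp ≥ ℏ/(2Δx)
   Δp_min = (1.055e-34 J·s) / (2 × 4.440e-11 m)
   Δp_min = 1.188e-24 kg·m/s

2. This momentum uncertainty corresponds to kinetic energy:
   KE ≈ (Δp)²/(2m) = (1.188e-24)²/(2 × 9.109e-31 kg)
   KE = 7.741e-19 J = 4.832 eV

Tighter localization requires more energy.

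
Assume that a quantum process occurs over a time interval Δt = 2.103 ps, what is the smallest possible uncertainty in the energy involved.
156.494 μeV

Using the energy-time uncertainty principle:
ΔEΔt ≥ ℏ/2

The minimum uncertainty in energy is:
ΔE_min = ℏ/(2Δt)
ΔE_min = (1.055e-34 J·s) / (2 × 2.103e-12 s)
ΔE_min = 2.507e-23 J = 156.494 μeV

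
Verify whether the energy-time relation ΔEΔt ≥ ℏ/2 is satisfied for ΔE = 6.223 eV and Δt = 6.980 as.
No, it violates the uncertainty relation.

Calculate the product ΔEΔt:
ΔE = 6.223 eV = 9.970e-19 J
ΔEΔt = (9.970e-19 J) × (6.980e-18 s)
ΔEΔt = 6.959e-36 J·s

Compare to the minimum allowed value ℏ/2:
ℏ/2 = 5.273e-35 J·s

Since ΔEΔt = 6.959e-36 J·s < 5.273e-35 J·s = ℏ/2,
this violates the uncertainty relation.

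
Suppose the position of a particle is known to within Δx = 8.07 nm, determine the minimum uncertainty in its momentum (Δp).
6.534 × 10^-27 kg·m/s

Using the Heisenberg uncertainty principle:
ΔxΔp ≥ ℏ/2

The minimum uncertainty in momentum is:
Δp_min = ℏ/(2Δx)
Δp_min = (1.055e-34 J·s) / (2 × 8.070e-09 m)
Δp_min = 6.534e-27 kg·m/s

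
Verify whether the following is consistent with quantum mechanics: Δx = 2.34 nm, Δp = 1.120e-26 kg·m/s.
No, it violates the uncertainty principle (impossible measurement).

Calculate the product ΔxΔp:
ΔxΔp = (2.340e-09 m) × (1.120e-26 kg·m/s)
ΔxΔp = 2.621e-35 J·s

Compare to the minimum allowed value ℏ/2:
ℏ/2 = 5.273e-35 J·s

Since ΔxΔp = 2.621e-35 J·s < 5.273e-35 J·s = ℏ/2,
the measurement violates the uncertainty principle.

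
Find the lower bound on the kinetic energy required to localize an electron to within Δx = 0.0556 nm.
3.081 eV

Localizing a particle requires giving it sufficient momentum uncertainty:

1. From uncertainty principle: Δp ≥ ℏ/(2Δx)
   Δp_min = (1.055e-34 J·s) / (2 × 5.560e-11 m)
   Δp_min = 9.484e-25 kg·m/s

2. This momentum uncertainty corresponds to kinetic energy:
   KE ≈ (Δp)²/(2m) = (9.484e-25)²/(2 × 9.109e-31 kg)
   KE = 4.937e-19 J = 3.081 eV

Tighter localization requires more energy.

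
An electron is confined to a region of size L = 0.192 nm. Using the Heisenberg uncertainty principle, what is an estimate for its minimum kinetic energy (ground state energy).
258.381 meV

Using the uncertainty principle to estimate ground state energy:

1. The position uncertainty is approximately the confinement size:
   Δx ≈ L = 1.920e-10 m

2. From ΔxΔp ≥ ℏ/2, the minimum momentum uncertainty is:
   Δp ≈ ℏ/(2L) = 2.746e-25 kg·m/s

3. The kinetic energy is approximately:
   KE ≈ (Δp)²/(2m) = (2.746e-25)²/(2 × 9.109e-31 kg)
   KE ≈ 4.140e-20 J = 258.381 meV

This is an order-of-magnitude estimate of the ground state energy.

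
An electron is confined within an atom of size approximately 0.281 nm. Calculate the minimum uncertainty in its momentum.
1.876 × 10^-25 kg·m/s

Using the Heisenberg uncertainty principle:
ΔxΔp ≥ ℏ/2

With Δx ≈ L = 2.810e-10 m (the confinement size):
Δp_min = ℏ/(2Δx)
Δp_min = (1.055e-34 J·s) / (2 × 2.810e-10 m)
Δp_min = 1.876e-25 kg·m/s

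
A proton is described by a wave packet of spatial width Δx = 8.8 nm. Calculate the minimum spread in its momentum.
5.992 × 10^-27 kg·m/s

For a wave packet, the spatial width Δx and momentum spread Δp are related by the uncertainty principle:
ΔxΔp ≥ ℏ/2

The minimum momentum spread is:
Δp_min = ℏ/(2Δx)
Δp_min = (1.055e-34 J·s) / (2 × 8.800e-09 m)
Δp_min = 5.992e-27 kg·m/s

A wave packet cannot have both a well-defined position and well-defined momentum.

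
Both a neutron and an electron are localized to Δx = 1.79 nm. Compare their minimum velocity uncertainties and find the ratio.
The electron has the larger minimum velocity uncertainty, by a ratio of 1838.7.

For both particles, Δp_min = ℏ/(2Δx) = 2.946e-26 kg·m/s (same for both).

The velocity uncertainty is Δv = Δp/m:
- neutron: Δv = 2.946e-26 / 1.675e-27 = 1.759e+01 m/s = 17.587 m/s
- electron: Δv = 2.946e-26 / 9.109e-31 = 3.234e+04 m/s = 32.337 km/s

Ratio: 3.234e+04 / 1.759e+01 = 1838.7

The lighter particle has larger velocity uncertainty because Δv ∝ 1/m.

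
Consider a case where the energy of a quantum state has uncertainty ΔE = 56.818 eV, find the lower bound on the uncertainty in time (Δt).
5.792 as

Using the energy-time uncertainty principle:
ΔEΔt ≥ ℏ/2

The minimum uncertainty in time is:
Δt_min = ℏ/(2ΔE)
Δt_min = (1.055e-34 J·s) / (2 × 9.103e-18 J)
Δt_min = 5.792e-18 s = 5.792 as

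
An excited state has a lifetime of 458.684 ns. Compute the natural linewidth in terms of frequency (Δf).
173.491 kHz

Using the energy-time uncertainty principle and E = hf:
ΔEΔt ≥ ℏ/2
hΔf·Δt ≥ ℏ/2

The minimum frequency uncertainty is:
Δf = ℏ/(2hτ) = 1/(4πτ)
Δf = 1/(4π × 4.587e-07 s)
Δf = 1.735e+05 Hz = 173.491 kHz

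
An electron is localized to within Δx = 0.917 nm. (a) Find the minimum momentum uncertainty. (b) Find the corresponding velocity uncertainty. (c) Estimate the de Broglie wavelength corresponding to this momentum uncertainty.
(a) Δp_min = 5.750 × 10^-26 kg·m/s
(b) Δv_min = 63.123 km/s
(c) λ_dB = 11.523 nm

Step-by-step:

(a) From the uncertainty principle:
Δp_min = ℏ/(2Δx) = (1.055e-34 J·s)/(2 × 9.170e-10 m) = 5.750e-26 kg·m/s

(b) The velocity uncertainty:
Δv = Δp/m = (5.750e-26 kg·m/s)/(9.109e-31 kg) = 6.312e+04 m/s = 63.123 km/s

(c) The de Broglie wavelength for this momentum:
λ = h/p = (6.626e-34 J·s)/(5.750e-26 kg·m/s) = 1.152e-08 m = 11.523 nm

Note: The de Broglie wavelength is comparable to the localization size, as expected from wave-particle duality.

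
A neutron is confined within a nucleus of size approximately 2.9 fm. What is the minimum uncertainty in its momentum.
1.818 × 10^-20 kg·m/s

Using the Heisenberg uncertainty principle:
ΔxΔp ≥ ℏ/2

With Δx ≈ L = 2.900e-15 m (the confinement size):
Δp_min = ℏ/(2Δx)
Δp_min = (1.055e-34 J·s) / (2 × 2.900e-15 m)
Δp_min = 1.818e-20 kg·m/s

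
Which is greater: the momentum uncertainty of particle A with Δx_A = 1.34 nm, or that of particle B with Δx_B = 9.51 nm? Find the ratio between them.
Particle A has the larger minimum momentum uncertainty, by a factor of 7.10.

For each particle, the minimum momentum uncertainty is Δp_min = ℏ/(2Δx):

Particle A: Δp_A = ℏ/(2×1.340e-09 m) = 3.935e-26 kg·m/s
Particle B: Δp_B = ℏ/(2×9.510e-09 m) = 5.545e-27 kg·m/s

Ratio: Δp_A/Δp_B = 7.10

Since Δp_min ∝ 1/Δx, the particle with smaller position uncertainty (A) has larger momentum uncertainty.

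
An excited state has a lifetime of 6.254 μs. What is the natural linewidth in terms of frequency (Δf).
12.724 kHz

Using the energy-time uncertainty principle and E = hf:
ΔEΔt ≥ ℏ/2
hΔf·Δt ≥ ℏ/2

The minimum frequency uncertainty is:
Δf = ℏ/(2hτ) = 1/(4πτ)
Δf = 1/(4π × 6.254e-06 s)
Δf = 1.272e+04 Hz = 12.724 kHz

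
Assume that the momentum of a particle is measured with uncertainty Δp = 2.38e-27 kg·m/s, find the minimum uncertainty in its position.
22.155 nm

Using the Heisenberg uncertainty principle:
ΔxΔp ≥ ℏ/2

The minimum uncertainty in position is:
Δx_min = ℏ/(2Δp)
Δx_min = (1.055e-34 J·s) / (2 × 2.380e-27 kg·m/s)
Δx_min = 2.215e-08 m = 22.155 nm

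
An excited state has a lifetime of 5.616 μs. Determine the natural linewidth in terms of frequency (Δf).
14.170 kHz

Using the energy-time uncertainty principle and E = hf:
ΔEΔt ≥ ℏ/2
hΔf·Δt ≥ ℏ/2

The minimum frequency uncertainty is:
Δf = ℏ/(2hτ) = 1/(4πτ)
Δf = 1/(4π × 5.616e-06 s)
Δf = 1.417e+04 Hz = 14.170 kHz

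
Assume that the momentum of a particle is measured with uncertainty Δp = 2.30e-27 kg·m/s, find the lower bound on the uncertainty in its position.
22.925 nm

Using the Heisenberg uncertainty principle:
ΔxΔp ≥ ℏ/2

The minimum uncertainty in position is:
Δx_min = ℏ/(2Δp)
Δx_min = (1.055e-34 J·s) / (2 × 2.300e-27 kg·m/s)
Δx_min = 2.293e-08 m = 22.925 nm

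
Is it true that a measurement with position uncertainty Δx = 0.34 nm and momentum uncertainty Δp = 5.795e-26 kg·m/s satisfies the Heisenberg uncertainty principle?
No, it violates the uncertainty principle (impossible measurement).

Calculate the product ΔxΔp:
ΔxΔp = (3.400e-10 m) × (5.795e-26 kg·m/s)
ΔxΔp = 1.970e-35 J·s

Compare to the minimum allowed value ℏ/2:
ℏ/2 = 5.273e-35 J·s

Since ΔxΔp = 1.970e-35 J·s < 5.273e-35 J·s = ℏ/2,
the measurement violates the uncertainty principle.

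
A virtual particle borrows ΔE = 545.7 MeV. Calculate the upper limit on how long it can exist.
6.031 × 10^-25 s

Using the energy-time uncertainty principle:
ΔEΔt ≥ ℏ/2

For a virtual particle borrowing energy ΔE, the maximum lifetime is:
Δt_max = ℏ/(2ΔE)

Converting energy:
ΔE = 545.7 MeV = 8.743e-11 J

Δt_max = (1.055e-34 J·s) / (2 × 8.743e-11 J)
Δt_max = 6.031e-25 s = 6.031 × 10^-25 s

Virtual particles with higher borrowed energy exist for shorter times.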